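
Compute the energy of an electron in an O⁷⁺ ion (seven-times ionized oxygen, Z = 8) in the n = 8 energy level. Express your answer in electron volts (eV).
-13.605700 eV

The energy levels of a hydrogen-like atom are given by:
E_n = -13.6057 Z² / n² eV  (with Z = 8 for O⁷⁺)

For n = 8:
E_8 = -13.6057 × 8² / 8²
E_8 = -13.6057 × 64 / 64
E_8 = -13.605700 eV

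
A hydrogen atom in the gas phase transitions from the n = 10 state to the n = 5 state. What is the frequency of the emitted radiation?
9.86953e+13 Hz

First, find the transition energy:
E_10 = -13.6057 / 10² = -0.136057000 eV
E_5 = -13.6057 / 5² = -0.544228000 eV
|ΔE| = |E_5 - E_10| = 0.408171000 eV

Convert to Joules: E = 0.408171000 eV × (1.602177 × 10⁻¹⁹ J/eV) = 6.5396219e-20 J

Using E = hf:
f = E/h = 6.5396219e-20 J / (6.62607 × 10⁻³⁴ J·s)
f = 9.86953e+13 Hz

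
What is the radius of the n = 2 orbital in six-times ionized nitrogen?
0.03024 nm (or 0.30239 Å)

The Bohr radius formula is:
r_n = n² a₀ / Z

where a₀ = 0.05291772 nm is the Bohr radius.

For N⁶⁺ (Z = 7) at n = 2:
r_2 = 2² × 0.05291772 nm / 7
r_2 = 4 × 0.05291772 nm / 7
r_2 = 0.211671 nm / 7
r_2 = 0.03024 nm

The electron orbits at approximately 0.03024 nm from the nucleus.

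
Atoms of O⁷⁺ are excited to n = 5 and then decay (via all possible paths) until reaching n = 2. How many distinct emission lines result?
6

The electron can occupy levels n = 2, 3, ..., 5 during de-excitation — that is m = 5 - 2 + 1 = 4 distinct levels.

The number of distinct spectral lines equals the number of ways to choose 2 of these m levels (each pair gives one possible emission transition):

Number of lines = m(m-1)/2 = 4×3/2 = 6

These correspond to all possible transitions between the 4 levels:
5 → 4, 5 → 3, 5 → 2, 4 → 3, 4 → 2, 3 → 2

Each transition produces a photon with a unique energy (and thus wavelength). This count does not depend on Z.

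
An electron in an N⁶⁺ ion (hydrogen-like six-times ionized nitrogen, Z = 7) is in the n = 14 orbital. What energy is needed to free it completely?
3.4014 eV

The ionization energy is the energy needed to remove the electron completely (n → ∞).

For a hydrogen-like ion with Z = 7, E_n = -13.6057 Z² / n² eV.

At n = 14: E_14 = -13.6057 × 7² / 14² = -3.4014250 eV
At n = ∞: E_∞ = 0 eV

Ionization energy = E_∞ - E_14 = 0 - (-3.4014250) = 3.4014250 eV
Ionization energy ≈ 3.4014 eV

This is also called the binding energy of the electron in state n = 14.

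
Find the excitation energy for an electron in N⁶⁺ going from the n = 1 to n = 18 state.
664.621648 eV

The energy levels of a hydrogen-like atom are E_n = -13.6057 Z² eV / n².

Energy at n = 1: E_1 = -13.6057 × 7² / 1² = -666.679300000 eV
Energy at n = 18: E_18 = -13.6057 × 7² / 18² = -2.057652160 eV

The excitation energy is the difference:
ΔE = E_18 - E_1
ΔE = -2.057652160 - (-666.679300000)
ΔE = 664.621648 eV

Since this is positive, energy must be absorbed (photon absorption).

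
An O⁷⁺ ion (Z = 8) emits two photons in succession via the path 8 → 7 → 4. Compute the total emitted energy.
40.8171 eV

The energy levels of O⁷⁺ are E_n = -13.6057 × 8² / n² eV.

First transition (8 → 7):
ΔE₁ = |E_7 - E_8|
ΔE₁ = |-17.7707102041 - (-13.6057000000)| = 4.1650102 eV

Second transition (7 → 4):
ΔE₂ = |E_4 - E_7|
ΔE₂ = |-54.4228000000 - (-17.7707102041)| = 36.6520898 eV

Total energy released:
E_total = ΔE₁ + ΔE₂ = 4.1650102 + 36.6520898 = 40.8171 eV

Note: This equals the direct transition 8 → 4: 40.8171 eV ✓
Energy is conserved regardless of the path taken.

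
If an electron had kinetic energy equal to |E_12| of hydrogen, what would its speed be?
1.82e+05 m/s (or 0.061% of c)

The binding energy at n = 12 for hydrogen is:
E_12 = -13.6057/12² = -0.0944840 eV
|E_12| = 0.0944840 eV

Convert to Joules:
KE = 0.0944840 eV × (1.602177 × 10⁻¹⁹ J/eV) = 1.5138e-20 J

Using KE = ½mv²:
v = √(2·KE/m_e)
v = √(2 × 1.5138e-20 J / 9.10938 × 10⁻³¹ kg)
v = 1.82e+05 m/s

This is approximately 0.061% the speed of light.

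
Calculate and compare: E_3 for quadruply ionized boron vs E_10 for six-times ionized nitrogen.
B⁴⁺ at n = 3 (E = -37.79361 eV)

Using E_n = -13.6057 Z² / n² eV:

B⁴⁺ (Z = 5) at n = 3:
E = -13.6057 × 5² / 3² = -13.6057 × 25 / 9 = -37.79361111 eV

N⁶⁺ (Z = 7) at n = 10:
E = -13.6057 × 7² / 10² = -13.6057 × 49 / 100 = -6.66679300 eV

Since -37.79361111 eV < -6.66679300 eV,
B⁴⁺ at n = 3 is more tightly bound (requires more energy to ionize).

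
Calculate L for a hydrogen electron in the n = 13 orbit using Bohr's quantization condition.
1.371e-33 J·s (or 13ℏ)

In the Bohr model, angular momentum is quantized:
L = nℏ

where ℏ = h/(2π) = 1.05457e-34 J·s

For n = 13:
L = 13 × 1.05457e-34 J·s
L = 1.371e-33 J·s

This can also be written as L = 13ℏ.
The angular momentum is an integer multiple of the reduced Planck constant.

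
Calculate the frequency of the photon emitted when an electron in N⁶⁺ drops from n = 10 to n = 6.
2.8658e+15 Hz

First, find the transition energy:
E_10 = -13.6057 × 7² / 10² = -6.666793 eV
E_6 = -13.6057 × 7² / 6² = -18.518869 eV
|ΔE| = |E_6 - E_10| = 11.852076 eV

Convert to Joules: E = 11.852076 eV × (1.602177 × 10⁻¹⁹ J/eV) = 1.898912e-18 J

Using E = hf:
f = E/h = 1.898912e-18 J / (6.62607 × 10⁻³⁴ J·s)
f = 2.8658e+15 Hz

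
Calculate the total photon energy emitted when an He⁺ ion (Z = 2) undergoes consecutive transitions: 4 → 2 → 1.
51.02138 eV

The energy levels of He⁺ are E_n = -13.6057 × 2² / n² eV.

First transition (4 → 2):
ΔE₁ = |E_2 - E_4|
ΔE₁ = |-13.60570000000 - (-3.40142500000)| = 10.20427500 eV

Second transition (2 → 1):
ΔE₂ = |E_1 - E_2|
ΔE₂ = |-54.42280000000 - (-13.60570000000)| = 40.81710000 eV

Total energy released:
E_total = ΔE₁ + ΔE₂ = 10.20427500 + 40.81710000 = 51.02138 eV

Note: This equals the direct transition 4 → 1: 51.02138 eV ✓
Energy is conserved regardless of the path taken.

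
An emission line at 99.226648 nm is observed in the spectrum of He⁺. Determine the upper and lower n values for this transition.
n = 7 → n = 2

First, find the photon energy from the wavelength (hc = 1239.84 eV·nm):
E = hc/λ = 1239.84 eV·nm / 99.226648 nm = 12.495031 eV

The energy levels of He⁺ satisfy E_n = -13.6057 × 2² / n² eV, so an emission n_i → n_f releases
ΔE = 13.6057 × 2² × (1/n_f² − 1/n_i²) eV.

Setting ΔE equal to the photon energy:
1/n_f² − 1/n_i² = 12.495031 / (13.6057 × 2²) = 0.22959184

Since 1/n_i² must be positive, we need 1/n_f² > 0.22959184, i.e. n_f ≤ 2. For each allowed n_f, solve n_i = (1/n_f² − 0.22959184)^(−1/2) and check whether it is a whole number:
  n_f = 1: 1/n_i² = 1.00000000 − 0.22959184 = 0.77040816 → n_i = 1.139  (not an integer) ✗
  n_f = 2: 1/n_i² = 0.25000000 − 0.22959184 = 0.02040816 → n_i = 7.000  → integer, n_i = 7 ✓

Only n_f = 2 gives an integer upper level, n_i = 7.

The transition is from n = 7 to n = 2 (emission).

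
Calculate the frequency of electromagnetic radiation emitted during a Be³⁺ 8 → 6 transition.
6.3969e+14 Hz

First, find the transition energy:
E_8 = -13.6057 × 4² / 8² = -3.4014250 eV
E_6 = -13.6057 × 4² / 6² = -6.0469778 eV
|ΔE| = |E_6 - E_8| = 2.6455528 eV

Convert to Joules: E = 2.6455528 eV × (1.602177 × 10⁻¹⁹ J/eV) = 4.238644e-19 J

Using E = hf:
f = E/h = 4.238644e-19 J / (6.62607 × 10⁻³⁴ J·s)
f = 6.3969e+14 Hz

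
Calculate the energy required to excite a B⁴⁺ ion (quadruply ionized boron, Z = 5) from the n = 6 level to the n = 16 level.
8.11972 eV

The energy levels of a hydrogen-like atom are E_n = -13.6057 Z² eV / n².

Energy at n = 6: E_6 = -13.6057 × 5² / 6² = -9.44840278 eV
Energy at n = 16: E_16 = -13.6057 × 5² / 16² = -1.32868164 eV

The excitation energy is the difference:
ΔE = E_16 - E_6
ΔE = -1.32868164 - (-9.44840278)
ΔE = 8.11972 eV

Since this is positive, energy must be absorbed (photon absorption).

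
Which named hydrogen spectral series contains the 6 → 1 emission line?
Lyman series

The spectral series in hydrogen are named based on the final (lower) energy level:
- Lyman series: n_final = 1 (ultraviolet)
- Balmer series: n_final = 2 (visible/near-UV)
- Paschen series: n_final = 3 (infrared)
- Brackett series: n_final = 4 (infrared)
- Pfund series: n_final = 5 (far infrared)

Since this transition ends at n = 1, it belongs to the Lyman series.

For reference, this 6 → 1 line has photon energy
ΔE = 13.6057 eV × (1/1² - 1/6²) = 13.2278 eV,
corresponding to wavelength λ = hc/ΔE = 1239.84 eV·nm / 13.2278 eV = 93.73 nm in the ultraviolet region.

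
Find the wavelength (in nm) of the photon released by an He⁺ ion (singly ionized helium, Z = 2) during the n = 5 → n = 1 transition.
23.73 nm

First, find the transition energy using E_n = -13.6057 Z² / n² eV:
E_5 = -13.6057 × 2² / 5² = -2.1769 eV
E_1 = -13.6057 × 2² / 1² = -54.4228 eV

Photon energy: |ΔE| = |E_1 - E_5| = 52.2459 eV

Convert to wavelength using E = hc/λ with hc = 1239.84 eV·nm:
λ = hc/E = 1239.84 eV·nm / 52.2459 eV
λ = 23.73 nm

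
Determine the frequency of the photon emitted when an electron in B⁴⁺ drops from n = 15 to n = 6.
1.9191e+15 Hz

First, find the transition energy:
E_15 = -13.6057 × 5² / 15² = -1.5117444 eV
E_6 = -13.6057 × 5² / 6² = -9.4484028 eV
|ΔE| = |E_6 - E_15| = 7.9366584 eV

Convert to Joules: E = 7.9366584 eV × (1.602177 × 10⁻¹⁹ J/eV) = 1.271593e-18 J

Using E = hf:
f = E/h = 1.271593e-18 J / (6.62607 × 10⁻³⁴ J·s)
f = 1.9191e+15 Hz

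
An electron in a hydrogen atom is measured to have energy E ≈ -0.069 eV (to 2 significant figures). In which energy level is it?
n = 14

The exact energy levels follow E_n = -13.6057 eV / n².

The measured value (-0.069 eV) is reported to only 2 significant figures, so we must test candidate n values and see which one matches to that precision.

Candidate energies:
  n = 12:  E = -13.6057/12² = -0.09448 eV
  n = 13:  E = -13.6057/13² = -0.08051 eV
  n = 14:  E = -13.6057/14² = -0.06942 eV  ← matches
  n = 15:  E = -13.6057/15² = -0.06047 eV
  n = 16:  E = -13.6057/16² = -0.05315 eV

Checking against the measurement of -0.069 eV (2 sig figs), only n = 14 agrees:
E_14 = -0.06942 eV, which rounds to -0.069 eV ✓

Therefore n = 14.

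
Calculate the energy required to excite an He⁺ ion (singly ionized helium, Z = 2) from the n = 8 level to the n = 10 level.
0.30613 eV

The energy levels of a hydrogen-like atom are E_n = -13.6057 Z² eV / n².

Energy at n = 8: E_8 = -13.6057 × 2² / 8² = -0.85035625 eV
Energy at n = 10: E_10 = -13.6057 × 2² / 10² = -0.54422800 eV

The excitation energy is the difference:
ΔE = E_10 - E_8
ΔE = -0.54422800 - (-0.85035625)
ΔE = 0.30613 eV

Since this is positive, energy must be absorbed (photon absorption).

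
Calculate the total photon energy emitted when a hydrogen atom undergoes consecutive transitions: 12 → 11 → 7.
0.18318 eV

The energy levels of hydrogen are E_n = -13.6057 / n² eV.

First transition (12 → 11):
ΔE₁ = |E_11 - E_12|
ΔE₁ = |-0.11244380165 - (-0.09448402778)| = 0.01795977 eV

Second transition (11 → 7):
ΔE₂ = |E_7 - E_11|
ΔE₂ = |-0.27766734694 - (-0.11244380165)| = 0.16522355 eV

Total energy released:
E_total = ΔE₁ + ΔE₂ = 0.01795977 + 0.16522355 = 0.18318 eV

Note: This equals the direct transition 12 → 7: 0.18318 eV ✓
Energy is conserved regardless of the path taken.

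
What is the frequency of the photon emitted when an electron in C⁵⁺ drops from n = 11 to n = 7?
1.44e+15 Hz

First, find the transition energy:
E_11 = -13.6057 × 6² / 11² = -4.04798 eV
E_7 = -13.6057 × 6² / 7² = -9.99602 eV
|ΔE| = |E_7 - E_11| = 5.94804 eV

Convert to Joules: E = 5.94804 eV × (1.602177 × 10⁻¹⁹ J/eV) = 9.5298e-19 J

Using E = hf:
f = E/h = 9.5298e-19 J / (6.62607 × 10⁻³⁴ J·s)
f = 1.44e+15 Hz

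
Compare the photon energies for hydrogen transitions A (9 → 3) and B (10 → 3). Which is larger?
10 → 3

Calculate the energy for each transition:

Transition 9 → 3:
ΔE₁ = |E_3 - E_9| = |-13.6057/3² - (-13.6057/9²)|
ΔE₁ = |-1.511744444 - (-0.167971605)| = 1.343773 eV

Transition 10 → 3:
ΔE₂ = |E_3 - E_10| = |-13.6057/3² - (-13.6057/10²)|
ΔE₂ = |-1.511744444 - (-0.136057000)| = 1.375687 eV

Since 1.375687 eV > 1.343773 eV, the transition 10 → 3 emits the more energetic photon.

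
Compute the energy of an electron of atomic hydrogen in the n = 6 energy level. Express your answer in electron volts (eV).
-0.377936 eV

The energy levels of a hydrogen-like atom are given by:
E_n = -13.6057 eV / n²

For n = 6:
E_6 = -13.6057 eV / 6²
E_6 = -13.6057 eV / 36
E_6 = -0.377936 eV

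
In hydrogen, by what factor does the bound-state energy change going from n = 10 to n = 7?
2.041

Using E_n = -13.6057 Z² / n² eV with Z = 1:

E_7 = -13.6057 / 7² = -13.6057 / 49 = -0.277667347 eV
E_10 = -13.6057 / 10² = -13.6057 / 100 = -0.136057000 eV

The ratio is:
E_7/E_10 = (-0.277667347) / (-0.136057000)
E_7/E_10 = (-13.6057/49) / (-13.6057/100)
E_7/E_10 = 100/49
E_7/E_10 = 2.041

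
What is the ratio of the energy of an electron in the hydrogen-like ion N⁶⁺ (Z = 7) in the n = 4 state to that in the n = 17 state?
18.06250

Using E_n = -13.6057 Z² / n² eV with Z = 7:

E_4 = -13.6057 × 7² / 4² = -666.6793 / 16 = -41.66745625000 eV
E_17 = -13.6057 × 7² / 17² = -666.6793 / 289 = -2.30684878893 eV

The ratio is:
E_4/E_17 = (-41.66745625000) / (-2.30684878893)
E_4/E_17 = (-666.6793/16) / (-666.6793/289)
E_4/E_17 = 289/16
E_4/E_17 = 18.06250
(Note: the Z² factors cancel in the ratio.)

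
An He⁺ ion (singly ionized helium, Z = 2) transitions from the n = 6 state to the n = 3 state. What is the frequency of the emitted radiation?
1.10e+15 Hz

First, find the transition energy:
E_6 = -13.6057 × 2² / 6² = -1.51174 eV
E_3 = -13.6057 × 2² / 3² = -6.04698 eV
|ΔE| = |E_3 - E_6| = 4.53524 eV

Convert to Joules: E = 4.53524 eV × (1.602177 × 10⁻¹⁹ J/eV) = 7.2663e-19 J

Using E = hf:
f = E/h = 7.2663e-19 J / (6.62607 × 10⁻³⁴ J·s)
f = 1.10e+15 Hz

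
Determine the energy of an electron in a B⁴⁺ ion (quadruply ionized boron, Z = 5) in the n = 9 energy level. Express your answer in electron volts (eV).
-4.1993 eV

The energy levels of a hydrogen-like atom are given by:
E_n = -13.6057 Z² / n² eV  (with Z = 5 for B⁴⁺)

For n = 9:
E_9 = -13.6057 × 5² / 9²
E_9 = -13.6057 × 25 / 81
E_9 = -4.1993 eV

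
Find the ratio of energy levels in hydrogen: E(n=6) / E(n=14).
5.444444

Using E_n = -13.6057 Z² / n² eV with Z = 1:

E_6 = -13.6057 / 6² = -13.6057 / 36 = -0.377936111111 eV
E_14 = -13.6057 / 14² = -13.6057 / 196 = -0.069416836735 eV

The ratio is:
E_6/E_14 = (-0.377936111111) / (-0.069416836735)
E_6/E_14 = (-13.6057/36) / (-13.6057/196)
E_6/E_14 = 196/36
E_6/E_14 = 5.444444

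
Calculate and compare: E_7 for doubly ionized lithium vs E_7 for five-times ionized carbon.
C⁵⁺ at n = 7 (E = -9.99602 eV)

Using E_n = -13.6057 Z² / n² eV:

Li²⁺ (Z = 3) at n = 7:
E = -13.6057 × 3² / 7² = -13.6057 × 9 / 49 = -2.49900612 eV

C⁵⁺ (Z = 6) at n = 7:
E = -13.6057 × 6² / 7² = -13.6057 × 36 / 49 = -9.99602449 eV

Since -9.99602449 eV < -2.49900612 eV,
C⁵⁺ at n = 7 is more tightly bound (requires more energy to ionize).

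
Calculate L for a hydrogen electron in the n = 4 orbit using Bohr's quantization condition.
4.2183e-34 J·s (or 4ℏ)

In the Bohr model, angular momentum is quantized:
L = nℏ

where ℏ = h/(2π) = 1.054572e-34 J·s

For n = 4:
L = 4 × 1.054572e-34 J·s
L = 4.2183e-34 J·s

This can also be written as L = 4ℏ.
The angular momentum is an integer multiple of the reduced Planck constant.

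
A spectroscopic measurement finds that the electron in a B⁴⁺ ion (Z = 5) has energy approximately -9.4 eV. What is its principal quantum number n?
n = 6

The exact energy levels follow E_n = -13.6057 Z² / n² eV with Z = 5.

The measured value (-9.4 eV) is reported to only 2 significant figures, so we must test candidate n values and see which one matches to that precision.

Candidate energies:
  n = 4:  E = -13.6057 × 5² / 4² = -21.258906 eV
  n = 5:  E = -13.6057 × 5² / 5² = -13.605700 eV
  n = 6:  E = -13.6057 × 5² / 6² = -9.448403 eV  ← matches
  n = 7:  E = -13.6057 × 5² / 7² = -6.941684 eV
  n = 8:  E = -13.6057 × 5² / 8² = -5.314727 eV

Checking against the measurement of -9.4 eV (2 sig figs), only n = 6 agrees:
E_6 = -9.448403 eV, which rounds to -9.4 eV ✓

Therefore n = 6.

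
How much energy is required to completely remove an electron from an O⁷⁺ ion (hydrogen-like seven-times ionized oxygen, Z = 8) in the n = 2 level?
217.69120 eV

The ionization energy is the energy needed to remove the electron completely (n → ∞).

For a hydrogen-like ion with Z = 8, E_n = -13.6057 Z² / n² eV.

At n = 2: E_2 = -13.6057 × 8² / 2² = -217.69120000 eV
At n = ∞: E_∞ = 0 eV

Ionization energy = E_∞ - E_2 = 0 - (-217.69120000) = 217.69120000 eV
Ionization energy ≈ 217.69120 eV

This is also called the binding energy of the electron in state n = 2.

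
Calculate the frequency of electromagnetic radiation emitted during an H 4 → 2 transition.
6.168e+14 Hz

First, find the transition energy:
E_4 = -13.6057 / 4² = -0.85035625 eV
E_2 = -13.6057 / 2² = -3.40142500 eV
|ΔE| = |E_2 - E_4| = 2.55106875 eV

Convert to Joules: E = 2.55106875 eV × (1.602177 × 10⁻¹⁹ J/eV) = 4.08726e-19 J

Using E = hf:
f = E/h = 4.08726e-19 J / (6.62607 × 10⁻³⁴ J·s)
f = 6.168e+14 Hz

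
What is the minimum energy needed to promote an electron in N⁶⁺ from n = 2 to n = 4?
125.00 eV

The energy levels of a hydrogen-like atom are E_n = -13.6057 Z² eV / n².

Energy at n = 2: E_2 = -13.6057 × 7² / 2² = -166.66983 eV
Energy at n = 4: E_4 = -13.6057 × 7² / 4² = -41.66746 eV

The excitation energy is the difference:
ΔE = E_4 - E_2
ΔE = -41.66746 - (-166.66983)
ΔE = 125.00 eV

Since this is positive, energy must be absorbed (photon absorption).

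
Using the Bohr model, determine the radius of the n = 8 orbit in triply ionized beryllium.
0.84668 nm (or 8.46684 Å)

The Bohr radius formula is:
r_n = n² a₀ / Z

where a₀ = 0.05291772 nm is the Bohr radius.

For Be³⁺ (Z = 4) at n = 8:
r_8 = 8² × 0.05291772 nm / 4
r_8 = 64 × 0.05291772 nm / 4
r_8 = 3.386734 nm / 4
r_8 = 0.84668 nm

The electron orbits at approximately 0.84668 nm from the nucleus.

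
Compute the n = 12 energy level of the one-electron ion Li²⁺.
-0.850 eV

For hydrogen-like ions, the energy levels scale with Z²:
E_n = -13.6057 Z² / n² eV

For Li²⁺ (Z = 3) at n = 12:
E_12 = -13.6057 × 3² / 12²
E_12 = -13.6057 × 9 / 144
E_12 = -122.4513 / 144
E_12 = -0.850 eV

The energy is 9 times more negative than hydrogen at the same n due to the stronger nuclear charge.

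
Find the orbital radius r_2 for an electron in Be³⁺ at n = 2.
0.0529 nm (or 0.5292 Å)

The Bohr radius formula is:
r_n = n² a₀ / Z

where a₀ = 0.0529177 nm is the Bohr radius.

For Be³⁺ (Z = 4) at n = 2:
r_2 = 2² × 0.0529177 nm / 4
r_2 = 4 × 0.0529177 nm / 4
r_2 = 0.21167 nm / 4
r_2 = 0.0529 nm

The electron orbits at approximately 0.0529 nm from the nucleus.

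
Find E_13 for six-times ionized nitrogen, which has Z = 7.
-3.945 eV

For hydrogen-like ions, the energy levels scale with Z²:
E_n = -13.6057 Z² / n² eV

For N⁶⁺ (Z = 7) at n = 13:
E_13 = -13.6057 × 7² / 13²
E_13 = -13.6057 × 49 / 169
E_13 = -666.6793 / 169
E_13 = -3.945 eV

The energy is 49 times more negative than hydrogen at the same n due to the stronger nuclear charge.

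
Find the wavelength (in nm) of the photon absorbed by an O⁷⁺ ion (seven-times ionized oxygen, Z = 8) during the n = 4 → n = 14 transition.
24.8067 nm

First, find the transition energy using E_n = -13.6057 Z² / n² eV:
E_4 = -13.6057 × 8² / 4² = -54.422800 eV
E_14 = -13.6057 × 8² / 14² = -4.442678 eV

Photon energy: |ΔE| = |E_14 - E_4| = 49.980122 eV

Convert to wavelength using E = hc/λ with hc = 1239.84 eV·nm:
λ = hc/E = 1239.84 eV·nm / 49.980122 eV
λ = 24.8067 nm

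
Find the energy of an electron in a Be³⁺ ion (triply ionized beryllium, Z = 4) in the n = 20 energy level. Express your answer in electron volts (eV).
-0.544 eV

The energy levels of a hydrogen-like atom are given by:
E_n = -13.6057 Z² / n² eV  (with Z = 4 for Be³⁺)

For n = 20:
E_20 = -13.6057 × 4² / 20²
E_20 = -13.6057 × 16 / 400
E_20 = -0.544 eV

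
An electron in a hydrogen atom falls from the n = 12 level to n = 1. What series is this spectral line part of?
Lyman series

The spectral series in hydrogen are named based on the final (lower) energy level:
- Lyman series: n_final = 1 (ultraviolet)
- Balmer series: n_final = 2 (visible/near-UV)
- Paschen series: n_final = 3 (infrared)
- Brackett series: n_final = 4 (infrared)
- Pfund series: n_final = 5 (far infrared)

Since this transition ends at n = 1, it belongs to the Lyman series.

For reference, this 12 → 1 line has photon energy
ΔE = 13.6057 eV × (1/1² - 1/12²) = 13.511216 eV,
corresponding to wavelength λ = hc/ΔE = 1239.84 eV·nm / 13.511216 eV = 91.7638 nm in the ultraviolet region.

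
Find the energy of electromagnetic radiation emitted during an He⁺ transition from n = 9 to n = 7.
0.439 eV

The energy levels are E_n = -13.6057 Z² eV / n².

Energy at n = 9: E_9 = -13.6057 × 2² / 9² = -0.671886 eV
Energy at n = 7: E_7 = -13.6057 × 2² / 7² = -1.110669 eV

For emission (electron falling to lower state), the photon energy is:
E_photon = E_9 - E_7 = |-0.671886 - (-1.110669)|
E_photon = 0.439 eV

This energy is carried away by the emitted photon.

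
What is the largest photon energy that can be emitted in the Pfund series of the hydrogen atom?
0.54423 eV

The series limit corresponds to the transition from n = ∞ to n = 5.
This is the highest energy (shortest wavelength) transition in the Pfund series.

E_∞ = 0 eV
E_5 = -13.6057 / 5² = -0.54423 eV

Energy at series limit:
ΔE = E_∞ - E_5 = 0 - (-0.54423) = 0.54423 eV

This energy equals the ionization energy from the n = 5 state of hydrogen.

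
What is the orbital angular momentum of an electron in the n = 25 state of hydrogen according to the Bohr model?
2.636e-33 J·s (or 25ℏ)

In the Bohr model, angular momentum is quantized:
L = nℏ

where ℏ = h/(2π) = 1.05457e-34 J·s

For n = 25:
L = 25 × 1.05457e-34 J·s
L = 2.636e-33 J·s

This can also be written as L = 25ℏ.
The angular momentum is an integer multiple of the reduced Planck constant.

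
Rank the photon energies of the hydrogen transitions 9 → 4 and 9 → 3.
9 → 3

Calculate the energy for each transition:

Transition 9 → 4:
ΔE₁ = |E_4 - E_9| = |-13.6057/4² - (-13.6057/9²)|
ΔE₁ = |-0.8503562500 - (-0.1679716049)| = 0.6823846 eV

Transition 9 → 3:
ΔE₂ = |E_3 - E_9| = |-13.6057/3² - (-13.6057/9²)|
ΔE₂ = |-1.5117444444 - (-0.1679716049)| = 1.3437728 eV

Since 1.3437728 eV > 0.6823846 eV, the transition 9 → 3 emits the more energetic photon.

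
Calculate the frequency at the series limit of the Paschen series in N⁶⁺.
1.7911e+16 Hz

The series limit corresponds to the transition from n = ∞ to n = 3.
This is the highest energy (shortest wavelength) transition in the Paschen series.

E_∞ = 0 eV
E_3 = -13.6057 × 7² / 3² = -74.07547778 eV

Energy at series limit:
ΔE = E_∞ - E_3 = 0 - (-74.07547778) = 74.07547778 eV
E = 74.07547778 eV × (1.602177 × 10⁻¹⁹ J/eV) = 1.186820e-17 J
f = E/h = 1.186820e-17 J / (6.62607 × 10⁻³⁴ J·s) = 1.7911e+16 Hz

This energy equals the ionization energy from the n = 3 state of N⁶⁺.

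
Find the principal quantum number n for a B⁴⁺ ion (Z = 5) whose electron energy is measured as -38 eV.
n = 3

The exact energy levels follow E_n = -13.6057 Z² / n² eV with Z = 5.

The measured value (-38 eV) is reported to only 2 significant figures, so we must test candidate n values and see which one matches to that precision.

Candidate energies:
  n = 1:  E = -13.6057 × 5² / 1² = -340.14250 eV
  n = 2:  E = -13.6057 × 5² / 2² = -85.03563 eV
  n = 3:  E = -13.6057 × 5² / 3² = -37.79361 eV  ← matches
  n = 4:  E = -13.6057 × 5² / 4² = -21.25891 eV
  n = 5:  E = -13.6057 × 5² / 5² = -13.60570 eV

Checking against the measurement of -38 eV (2 sig figs), only n = 3 agrees:
E_3 = -37.79361 eV, which rounds to -38 eV ✓

Therefore n = 3.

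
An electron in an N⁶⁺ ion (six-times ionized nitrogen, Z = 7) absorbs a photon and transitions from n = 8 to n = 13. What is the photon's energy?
6.472016 eV

The energy levels of a hydrogen-like atom are E_n = -13.6057 Z² eV / n².

Energy at n = 8: E_8 = -13.6057 × 7² / 8² = -10.416864063 eV
Energy at n = 13: E_13 = -13.6057 × 7² / 13² = -3.944847929 eV

The excitation energy is the difference:
ΔE = E_13 - E_8
ΔE = -3.944847929 - (-10.416864063)
ΔE = 6.472016 eV

Since this is positive, energy must be absorbed (photon absorption).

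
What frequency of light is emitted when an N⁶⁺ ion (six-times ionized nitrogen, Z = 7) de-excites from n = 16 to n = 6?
3.8481e+15 Hz

First, find the transition energy:
E_16 = -13.6057 × 7² / 16² = -2.604216 eV
E_6 = -13.6057 × 7² / 6² = -18.518869 eV
|ΔE| = |E_6 - E_16| = 15.914653 eV

Convert to Joules: E = 15.914653 eV × (1.602177 × 10⁻¹⁹ J/eV) = 2.549809e-18 J

Using E = hf:
f = E/h = 2.549809e-18 J / (6.62607 × 10⁻³⁴ J·s)
f = 3.8481e+15 Hz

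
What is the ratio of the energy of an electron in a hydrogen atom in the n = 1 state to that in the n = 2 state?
4.00

Using E_n = -13.6057 Z² / n² eV with Z = 1:

E_1 = -13.6057 / 1² = -13.6057 / 1 = -13.60570000 eV
E_2 = -13.6057 / 2² = -13.6057 / 4 = -3.40142500 eV

The ratio is:
E_1/E_2 = (-13.60570000) / (-3.40142500)
E_1/E_2 = (-13.6057/1) / (-13.6057/4)
E_1/E_2 = 4/1
E_1/E_2 = 4.00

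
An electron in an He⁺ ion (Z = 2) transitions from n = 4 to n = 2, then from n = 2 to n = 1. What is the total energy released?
51.0214 eV

The energy levels of He⁺ are E_n = -13.6057 × 2² / n² eV.

First transition (4 → 2):
ΔE₁ = |E_2 - E_4|
ΔE₁ = |-13.6057000000 - (-3.4014250000)| = 10.2042750 eV

Second transition (2 → 1):
ΔE₂ = |E_1 - E_2|
ΔE₂ = |-54.4228000000 - (-13.6057000000)| = 40.8171000 eV

Total energy released:
E_total = ΔE₁ + ΔE₂ = 10.2042750 + 40.8171000 = 51.0214 eV

Note: This equals the direct transition 4 → 1: 51.0214 eV ✓
Energy is conserved regardless of the path taken.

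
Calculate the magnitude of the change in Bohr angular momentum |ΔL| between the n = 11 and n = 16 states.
5.2729e-34 J·s (or 5ℏ)

In the Bohr model, L_n = nℏ where ℏ = 1.054572e-34 J·s.

L_16 = 16ℏ = 1.687315e-33 J·s
L_11 = 11ℏ = 1.160029e-33 J·s

ΔL = L_16 - L_11 = (16 - 11)ℏ = 5ℏ
ΔL = 5 × 1.054572e-34 J·s = 5.2729e-34 J·s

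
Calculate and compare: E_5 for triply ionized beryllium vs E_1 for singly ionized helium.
He⁺ at n = 1 (E = -54.42280 eV)

Using E_n = -13.6057 Z² / n² eV:

Be³⁺ (Z = 4) at n = 5:
E = -13.6057 × 4² / 5² = -13.6057 × 16 / 25 = -8.70764800 eV

He⁺ (Z = 2) at n = 1:
E = -13.6057 × 2² / 1² = -13.6057 × 4 / 1 = -54.42280000 eV

Since -54.42280000 eV < -8.70764800 eV,
He⁺ at n = 1 is more tightly bound (requires more energy to ionize).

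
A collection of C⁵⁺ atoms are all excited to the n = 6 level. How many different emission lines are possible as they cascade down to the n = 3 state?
6

The electron can occupy levels n = 3, 4, ..., 6 during de-excitation — that is m = 6 - 3 + 1 = 4 distinct levels.

The number of distinct spectral lines equals the number of ways to choose 2 of these m levels (each pair gives one possible emission transition):

Number of lines = m(m-1)/2 = 4×3/2 = 6

These correspond to all possible transitions between the 4 levels:
6 → 5, 6 → 4, 6 → 3, 5 → 4, 5 → 3, 4 → 3

Each transition produces a photon with a unique energy (and thus wavelength). This count does not depend on Z.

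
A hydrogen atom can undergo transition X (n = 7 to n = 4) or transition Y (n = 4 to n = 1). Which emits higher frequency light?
4 → 1

Calculate the energy for each transition:

Transition 7 → 4:
ΔE₁ = |E_4 - E_7| = |-13.6057/4² - (-13.6057/7²)|
ΔE₁ = |-0.85035625 - (-0.27766735)| = 0.57269 eV

Transition 4 → 1:
ΔE₂ = |E_1 - E_4| = |-13.6057/1² - (-13.6057/4²)|
ΔE₂ = |-13.60570000 - (-0.85035625)| = 12.75534 eV

Since 12.75534 eV > 0.57269 eV, the transition 4 → 1 emits the more energetic photon.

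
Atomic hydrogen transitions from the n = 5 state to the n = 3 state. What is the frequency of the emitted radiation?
2.34e+14 Hz

First, find the transition energy:
E_5 = -13.6057 / 5² = -0.544228 eV
E_3 = -13.6057 / 3² = -1.511744 eV
|ΔE| = |E_3 - E_5| = 0.967516 eV

Convert to Joules: E = 0.967516 eV × (1.602177 × 10⁻¹⁹ J/eV) = 1.5501e-19 J

Using E = hf:
f = E/h = 1.5501e-19 J / (6.62607 × 10⁻³⁴ J·s)
f = 2.34e+14 Hz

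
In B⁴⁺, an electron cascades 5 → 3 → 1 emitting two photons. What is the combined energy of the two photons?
326.536800 eV

The energy levels of B⁴⁺ are E_n = -13.6057 × 5² / n² eV.

First transition (5 → 3):
ΔE₁ = |E_3 - E_5|
ΔE₁ = |-37.793611111111 - (-13.605700000000)| = 24.187911111 eV

Second transition (3 → 1):
ΔE₂ = |E_1 - E_3|
ΔE₂ = |-340.142500000000 - (-37.793611111111)| = 302.348888889 eV

Total energy released:
E_total = ΔE₁ + ΔE₂ = 24.187911111 + 302.348888889 = 326.536800 eV

Note: This equals the direct transition 5 → 1: 326.536800 eV ✓
Energy is conserved regardless of the path taken.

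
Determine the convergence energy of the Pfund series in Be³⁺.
8.71 eV

The series limit corresponds to the transition from n = ∞ to n = 5.
This is the highest energy (shortest wavelength) transition in the Pfund series.

E_∞ = 0 eV
E_5 = -13.6057 × 4² / 5² = -8.71 eV

Energy at series limit:
ΔE = E_∞ - E_5 = 0 - (-8.71) = 8.71 eV

This energy equals the ionization energy from the n = 5 state of Be³⁺.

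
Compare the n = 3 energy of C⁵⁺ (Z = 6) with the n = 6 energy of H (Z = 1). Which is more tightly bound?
C⁵⁺ at n = 3 (E = -54.42280 eV)

Using E_n = -13.6057 Z² / n² eV:

C⁵⁺ (Z = 6) at n = 3:
E = -13.6057 × 6² / 3² = -13.6057 × 36 / 9 = -54.42280000 eV

H (Z = 1) at n = 6:
E = -13.6057 × 1² / 6² = -13.6057 × 1 / 36 = -0.37793611 eV

Since -54.42280000 eV < -0.37793611 eV,
C⁵⁺ at n = 3 is more tightly bound (requires more energy to ionize).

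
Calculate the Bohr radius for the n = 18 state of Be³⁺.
4.2863 nm (or 42.8633 Å)

The Bohr radius formula is:
r_n = n² a₀ / Z

where a₀ = 0.0529177 nm is the Bohr radius.

For Be³⁺ (Z = 4) at n = 18:
r_18 = 18² × 0.0529177 nm / 4
r_18 = 324 × 0.0529177 nm / 4
r_18 = 17.14533 nm / 4
r_18 = 4.2863 nm

The electron orbits at approximately 4.2863 nm from the nucleus.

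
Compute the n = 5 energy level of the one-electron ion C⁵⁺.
-19.592 eV

For hydrogen-like ions, the energy levels scale with Z²:
E_n = -13.6057 Z² / n² eV

For C⁵⁺ (Z = 6) at n = 5:
E_5 = -13.6057 × 6² / 5²
E_5 = -13.6057 × 36 / 25
E_5 = -489.8052 / 25
E_5 = -19.592 eV

The energy is 36 times more negative than hydrogen at the same n due to the stronger nuclear charge.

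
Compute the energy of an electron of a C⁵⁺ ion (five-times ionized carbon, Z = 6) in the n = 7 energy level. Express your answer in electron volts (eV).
-9.996 eV

The energy levels of a hydrogen-like atom are given by:
E_n = -13.6057 Z² / n² eV  (with Z = 6 for C⁵⁺)

For n = 7:
E_7 = -13.6057 × 6² / 7²
E_7 = -13.6057 × 36 / 49
E_7 = -9.996 eV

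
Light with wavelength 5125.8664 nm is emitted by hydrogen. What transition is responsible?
n = 10 → n = 6

First, find the photon energy from the wavelength (hc = 1239.84 eV·nm):
E = hc/λ = 1239.84 eV·nm / 5125.8664 nm = 0.24187911 eV

The energy levels of hydrogen satisfy E_n = -13.6057 / n² eV, so an emission n_i → n_f releases
ΔE = 13.6057 × (1/n_f² − 1/n_i²) eV.

Setting ΔE equal to the photon energy:
1/n_f² − 1/n_i² = 0.24187911 / 13.6057 = 0.017777778

Since 1/n_i² must be positive, we need 1/n_f² > 0.017777778, i.e. n_f ≤ 7. For each allowed n_f, solve n_i = (1/n_f² − 0.017777778)^(−1/2) and check whether it is a whole number:
  n_f = 1: 1/n_i² = 1.000000000 − 0.017777778 = 0.982222222 → n_i = 1.009  (not an integer) ✗
  n_f = 2: 1/n_i² = 0.250000000 − 0.017777778 = 0.232222222 → n_i = 2.075  (not an integer) ✗
  n_f = 3: 1/n_i² = 0.111111111 − 0.017777778 = 0.093333333 → n_i = 3.273  (not an integer) ✗
  n_f = 4: 1/n_i² = 0.062500000 − 0.017777778 = 0.044722222 → n_i = 4.729  (not an integer) ✗
  n_f = 5: 1/n_i² = 0.040000000 − 0.017777778 = 0.022222222 → n_i = 6.708  (not an integer) ✗
  n_f = 6: 1/n_i² = 0.027777778 − 0.017777778 = 0.010000000 → n_i = 10.000  → integer, n_i = 10 ✓
  n_f = 7: 1/n_i² = 0.020408163 − 0.017777778 = 0.002630385 → n_i = 19.498  (not an integer) ✗

Only n_f = 6 gives an integer upper level, n_i = 10.

The transition is from n = 10 to n = 6 (emission).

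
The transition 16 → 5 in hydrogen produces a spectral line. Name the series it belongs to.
Pfund series

The spectral series in hydrogen are named based on the final (lower) energy level:
- Lyman series: n_final = 1 (ultraviolet)
- Balmer series: n_final = 2 (visible/near-UV)
- Paschen series: n_final = 3 (infrared)
- Brackett series: n_final = 4 (infrared)
- Pfund series: n_final = 5 (far infrared)

Since this transition ends at n = 5, it belongs to the Pfund series.

For reference, this 16 → 5 line has photon energy
ΔE = 13.6057 eV × (1/5² - 1/16²) = 0.49108073 eV,
corresponding to wavelength λ = hc/ΔE = 1239.84 eV·nm / 0.49108073 eV = 2524.72 nm in the far infrared region.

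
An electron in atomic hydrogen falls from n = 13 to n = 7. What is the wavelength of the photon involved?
6288.489 nm

First, find the transition energy using E_n = -13.6057 / n² eV:
E_13 = -13.6057 / 13² = -0.080507101 eV
E_7 = -13.6057 / 7² = -0.277667347 eV

Photon energy: |ΔE| = |E_7 - E_13| = 0.197160246 eV

Convert to wavelength using E = hc/λ with hc = 1239.84 eV·nm:
λ = hc/E = 1239.84 eV·nm / 0.197160246 eV
λ = 6288.489 nm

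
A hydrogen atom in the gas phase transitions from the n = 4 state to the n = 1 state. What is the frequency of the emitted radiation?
3.0842e+15 Hz

First, find the transition energy:
E_4 = -13.6057 / 4² = -0.850356 eV
E_1 = -13.6057 / 1² = -13.605700 eV
|ΔE| = |E_1 - E_4| = 12.755344 eV

Convert to Joules: E = 12.755344 eV × (1.602177 × 10⁻¹⁹ J/eV) = 2.043632e-18 J

Using E = hf:
f = E/h = 2.043632e-18 J / (6.62607 × 10⁻³⁴ J·s)
f = 3.0842e+15 Hz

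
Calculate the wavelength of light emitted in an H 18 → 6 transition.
3690.62 nm

First, find the transition energy using E_n = -13.6057 / n² eV:
E_18 = -13.6057 / 18² = -0.04199290 eV
E_6 = -13.6057 / 6² = -0.37793611 eV

Photon energy: |ΔE| = |E_6 - E_18| = 0.33594321 eV

Convert to wavelength using E = hc/λ with hc = 1239.84 eV·nm:
λ = hc/E = 1239.84 eV·nm / 0.33594321 eV
λ = 3690.62 nm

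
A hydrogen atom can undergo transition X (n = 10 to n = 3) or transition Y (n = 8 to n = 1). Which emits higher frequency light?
8 → 1

Calculate the energy for each transition:

Transition 10 → 3:
ΔE₁ = |E_3 - E_10| = |-13.6057/3² - (-13.6057/10²)|
ΔE₁ = |-1.511744444 - (-0.136057000)| = 1.375687 eV

Transition 8 → 1:
ΔE₂ = |E_1 - E_8| = |-13.6057/1² - (-13.6057/8²)|
ΔE₂ = |-13.605700000 - (-0.212589063)| = 13.393111 eV

Since 13.393111 eV > 1.375687 eV, the transition 8 → 1 emits the more energetic photon.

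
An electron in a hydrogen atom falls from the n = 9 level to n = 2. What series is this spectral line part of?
Balmer series

The spectral series in hydrogen are named based on the final (lower) energy level:
- Lyman series: n_final = 1 (ultraviolet)
- Balmer series: n_final = 2 (visible/near-UV)
- Paschen series: n_final = 3 (infrared)
- Brackett series: n_final = 4 (infrared)
- Pfund series: n_final = 5 (far infrared)

Since this transition ends at n = 2, it belongs to the Balmer series.

For reference, this 9 → 2 line has photon energy
ΔE = 13.6057 eV × (1/2² - 1/9²) = 3.2334534 eV,
corresponding to wavelength λ = hc/ΔE = 1239.84 eV·nm / 3.2334534 eV = 383.441 nm in the visible/near-UV region.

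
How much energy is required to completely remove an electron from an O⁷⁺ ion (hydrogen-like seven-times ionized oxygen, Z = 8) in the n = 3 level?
96.7516 eV

The ionization energy is the energy needed to remove the electron completely (n → ∞).

For a hydrogen-like ion with Z = 8, E_n = -13.6057 Z² / n² eV.

At n = 3: E_3 = -13.6057 × 8² / 3² = -96.7516444 eV
At n = ∞: E_∞ = 0 eV

Ionization energy = E_∞ - E_3 = 0 - (-96.7516444) = 96.7516444 eV
Ionization energy ≈ 96.7516 eV

This is also called the binding energy of the electron in state n = 3.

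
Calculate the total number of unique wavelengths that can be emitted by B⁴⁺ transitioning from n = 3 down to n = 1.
3

The electron can occupy levels n = 1, 2, ..., 3 during de-excitation — that is m = 3 - 1 + 1 = 3 distinct levels.

The number of distinct spectral lines equals the number of ways to choose 2 of these m levels (each pair gives one possible emission transition):

Number of lines = m(m-1)/2 = 3×2/2 = 3

These correspond to all possible transitions between the 3 levels:
3 → 2, 3 → 1, 2 → 1

Each transition produces a photon with a unique energy (and thus wavelength). This count does not depend on Z.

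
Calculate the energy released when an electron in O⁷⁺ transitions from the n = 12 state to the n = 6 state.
18.141 eV

The energy levels are E_n = -13.6057 Z² eV / n².

Energy at n = 12: E_12 = -13.6057 × 8² / 12² = -6.046978 eV
Energy at n = 6: E_6 = -13.6057 × 8² / 6² = -24.187911 eV

For emission (electron falling to lower state), the photon energy is:
E_photon = E_12 - E_6 = |-6.046978 - (-24.187911)|
E_photon = 18.141 eV

This energy is carried away by the emitted photon.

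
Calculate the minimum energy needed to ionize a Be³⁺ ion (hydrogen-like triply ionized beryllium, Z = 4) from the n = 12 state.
1.511744 eV

The ionization energy is the energy needed to remove the electron completely (n → ∞).

For a hydrogen-like ion with Z = 4, E_n = -13.6057 Z² / n² eV.

At n = 12: E_12 = -13.6057 × 4² / 12² = -1.511744444 eV
At n = ∞: E_∞ = 0 eV

Ionization energy = E_∞ - E_12 = 0 - (-1.511744444) = 1.511744444 eV
Ionization energy ≈ 1.511744 eV

This is also called the binding energy of the electron in state n = 12.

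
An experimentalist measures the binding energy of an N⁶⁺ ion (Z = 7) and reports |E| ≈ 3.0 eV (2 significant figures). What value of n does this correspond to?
n = 15

The exact energy levels follow E_n = -13.6057 Z² / n² eV with Z = 7.

The measured value (-3.0 eV) is reported to only 2 significant figures, so we must test candidate n values and see which one matches to that precision.

Candidate energies:
  n = 13:  E = -13.6057 × 7² / 13² = -3.94485 eV
  n = 14:  E = -13.6057 × 7² / 14² = -3.40143 eV
  n = 15:  E = -13.6057 × 7² / 15² = -2.96302 eV  ← matches
  n = 16:  E = -13.6057 × 7² / 16² = -2.60422 eV
  n = 17:  E = -13.6057 × 7² / 17² = -2.30685 eV

Checking against the measurement of -3.0 eV (2 sig figs), only n = 15 agrees:
E_15 = -2.96302 eV, which rounds to -3.0 eV ✓

Therefore n = 15.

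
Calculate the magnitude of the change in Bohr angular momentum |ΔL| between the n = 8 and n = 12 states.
4.22e-34 J·s (or 4ℏ)

In the Bohr model, L_n = nℏ where ℏ = 1.0546e-34 J·s.

L_12 = 12ℏ = 1.2655e-33 J·s
L_8 = 8ℏ = 8.4368e-34 J·s

ΔL = L_12 - L_8 = (12 - 8)ℏ = 4ℏ
ΔL = 4 × 1.0546e-34 J·s = 4.22e-34 J·s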